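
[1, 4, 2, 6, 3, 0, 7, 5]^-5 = [4, 3, 2, 7, 6, 1, 5, 0]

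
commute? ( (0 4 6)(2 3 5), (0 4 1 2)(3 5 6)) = no: (0 4 6)(2 3 5)*(0 4 1 2)(3 5 6) = (0 1 2 5)(3 6 4), (0 4 1 2)(3 5 6)*(0 4 6)(2 3 5) = (0 6 5)(1 3 2 4)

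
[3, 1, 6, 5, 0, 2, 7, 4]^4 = [6, 1, 0, 7, 2, 4, 3, 5]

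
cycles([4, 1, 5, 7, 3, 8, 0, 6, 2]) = (0 4 3 7 6)(2 5 8)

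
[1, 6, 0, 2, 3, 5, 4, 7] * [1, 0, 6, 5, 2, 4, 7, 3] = [0, 7, 1, 6, 5, 4, 2, 3]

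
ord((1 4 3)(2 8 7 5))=12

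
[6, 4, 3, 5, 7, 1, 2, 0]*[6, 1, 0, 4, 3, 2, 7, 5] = [7, 3, 4, 2, 5, 1, 0, 6]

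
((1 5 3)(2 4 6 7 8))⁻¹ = (1 3 5)(2 8 7 6 4)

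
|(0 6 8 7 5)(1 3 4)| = 15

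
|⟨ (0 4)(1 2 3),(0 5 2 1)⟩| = 720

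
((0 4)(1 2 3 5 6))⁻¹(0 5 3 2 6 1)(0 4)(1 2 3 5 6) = (1 2 4 6 5 3)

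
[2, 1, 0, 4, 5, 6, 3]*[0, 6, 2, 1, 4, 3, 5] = [2, 6, 0, 4, 3, 5, 1]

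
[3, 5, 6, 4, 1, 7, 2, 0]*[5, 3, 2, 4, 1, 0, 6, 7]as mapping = [0→4, 1→0, 2→6, 3→1, 4→3, 5→7, 6→2, 7→5]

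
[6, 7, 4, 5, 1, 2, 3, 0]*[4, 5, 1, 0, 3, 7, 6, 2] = [6, 2, 3, 7, 5, 1, 0, 4]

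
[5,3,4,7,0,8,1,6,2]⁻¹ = [4,6,8,1,2,0,7,3,5]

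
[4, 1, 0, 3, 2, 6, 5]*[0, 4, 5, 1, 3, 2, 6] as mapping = [0→3, 1→4, 2→0, 3→1, 4→5, 5→6, 6→2] 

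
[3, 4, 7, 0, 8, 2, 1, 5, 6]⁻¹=[3, 6, 5, 0, 1, 7, 8, 2, 4]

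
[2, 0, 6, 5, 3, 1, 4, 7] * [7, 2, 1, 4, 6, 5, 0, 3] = [1, 7, 0, 5, 4, 2, 6, 3]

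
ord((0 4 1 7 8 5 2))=7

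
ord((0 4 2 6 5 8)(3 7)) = 6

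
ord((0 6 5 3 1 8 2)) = 7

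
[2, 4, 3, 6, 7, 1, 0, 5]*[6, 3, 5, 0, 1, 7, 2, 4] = [5, 1, 0, 2, 4, 3, 6, 7]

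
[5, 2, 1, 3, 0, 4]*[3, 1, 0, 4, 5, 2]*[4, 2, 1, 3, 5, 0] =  [1, 4, 2, 5, 3, 0]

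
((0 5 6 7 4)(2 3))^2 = (0 6 4 5 7)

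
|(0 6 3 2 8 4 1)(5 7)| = 14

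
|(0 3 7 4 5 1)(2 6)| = 6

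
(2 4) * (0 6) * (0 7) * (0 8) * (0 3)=(0 6 7 8 3)(2 4)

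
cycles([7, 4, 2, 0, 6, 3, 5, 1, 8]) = (0 7 1 4 6 5 3)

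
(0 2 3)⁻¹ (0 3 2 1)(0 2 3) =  (0 3 1 2)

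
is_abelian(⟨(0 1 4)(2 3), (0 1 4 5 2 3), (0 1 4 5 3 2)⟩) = no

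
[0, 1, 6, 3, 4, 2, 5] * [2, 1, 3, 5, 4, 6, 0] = [2, 1, 0, 5, 4, 3, 6]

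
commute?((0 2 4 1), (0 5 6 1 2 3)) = no:(0 2 4 1)*(0 5 6 1 2 3) = (0 3)(1 5 6)(2 4), (0 5 6 1 2 3)*(0 2 4 1) = (0 5 6)(1 4)(2 3)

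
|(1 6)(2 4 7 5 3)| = 10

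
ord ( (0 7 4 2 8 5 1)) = 7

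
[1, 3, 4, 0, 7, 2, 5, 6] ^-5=[1, 3, 2, 0, 4, 5, 6, 7] 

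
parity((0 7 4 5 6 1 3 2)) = odd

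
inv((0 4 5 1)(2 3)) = (0 1 5 4)(2 3)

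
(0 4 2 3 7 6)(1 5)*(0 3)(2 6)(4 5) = (0 5 1 4 6 3 7 2)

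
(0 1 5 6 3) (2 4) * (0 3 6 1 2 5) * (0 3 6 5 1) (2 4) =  (0 4 1 3 6 5) 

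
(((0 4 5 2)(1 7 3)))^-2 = (0 5)(1 7 3)(2 4)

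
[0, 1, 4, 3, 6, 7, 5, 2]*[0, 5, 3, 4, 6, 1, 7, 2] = [0, 5, 6, 4, 7, 2, 1, 3]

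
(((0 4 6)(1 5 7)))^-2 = (0 4 6)(1 5 7)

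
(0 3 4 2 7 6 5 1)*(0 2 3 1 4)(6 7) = (0 1 2 6 5 4 3)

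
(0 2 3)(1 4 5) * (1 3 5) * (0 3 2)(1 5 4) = (2 4 5)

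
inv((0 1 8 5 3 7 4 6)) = (0 6 4 7 3 5 8 1)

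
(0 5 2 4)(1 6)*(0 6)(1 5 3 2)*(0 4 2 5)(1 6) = (0 3 5 6)(1 4)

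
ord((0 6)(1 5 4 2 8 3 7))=14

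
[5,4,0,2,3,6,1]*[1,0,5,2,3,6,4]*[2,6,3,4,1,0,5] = [5,4,6,0,3,1,2]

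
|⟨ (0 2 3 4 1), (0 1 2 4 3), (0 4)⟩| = 120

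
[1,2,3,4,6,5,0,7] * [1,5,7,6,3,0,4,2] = [5,7,6,3,4,0,1,2]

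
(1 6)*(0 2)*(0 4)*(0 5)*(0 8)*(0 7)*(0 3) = (0 2 4 5 8 7 3)(1 6)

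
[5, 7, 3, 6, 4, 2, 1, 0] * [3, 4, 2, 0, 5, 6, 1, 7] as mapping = [0→6, 1→7, 2→0, 3→1, 4→5, 5→2, 6→4, 7→3] 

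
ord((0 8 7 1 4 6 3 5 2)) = 9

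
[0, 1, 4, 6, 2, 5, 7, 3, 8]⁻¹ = [0, 1, 4, 7, 2, 5, 3, 6, 8]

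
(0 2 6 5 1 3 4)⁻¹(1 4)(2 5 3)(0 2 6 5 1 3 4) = (0 3)(1 4 6)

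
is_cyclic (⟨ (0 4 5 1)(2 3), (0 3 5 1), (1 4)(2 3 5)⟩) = no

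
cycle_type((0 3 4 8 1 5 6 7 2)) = 9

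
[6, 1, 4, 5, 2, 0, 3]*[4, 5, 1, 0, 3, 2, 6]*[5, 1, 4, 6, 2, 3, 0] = [0, 3, 6, 4, 1, 2, 5]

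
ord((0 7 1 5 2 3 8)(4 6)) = 14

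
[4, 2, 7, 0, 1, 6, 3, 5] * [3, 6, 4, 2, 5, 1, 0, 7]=[5, 4, 7, 3, 6, 0, 2, 1]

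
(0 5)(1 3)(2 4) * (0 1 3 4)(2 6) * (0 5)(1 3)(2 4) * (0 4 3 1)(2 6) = (0 4 2 5 1 6 3)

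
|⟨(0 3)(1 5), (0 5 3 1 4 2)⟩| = 36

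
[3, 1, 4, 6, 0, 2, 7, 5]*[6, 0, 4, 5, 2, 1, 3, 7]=[5, 0, 2, 3, 6, 4, 7, 1]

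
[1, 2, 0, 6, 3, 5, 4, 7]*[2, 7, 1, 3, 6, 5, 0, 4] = [7, 1, 2, 0, 3, 5, 6, 4]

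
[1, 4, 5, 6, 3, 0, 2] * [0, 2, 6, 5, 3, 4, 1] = [2, 3, 4, 1, 5, 0, 6]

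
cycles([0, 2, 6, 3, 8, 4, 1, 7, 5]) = (1 2 6) (4 8 5) 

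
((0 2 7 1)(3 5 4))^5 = (0 2 7 1)(3 4 5)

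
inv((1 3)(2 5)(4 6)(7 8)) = (1 3)(2 5)(4 6)(7 8)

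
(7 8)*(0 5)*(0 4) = (0 5 4)(7 8)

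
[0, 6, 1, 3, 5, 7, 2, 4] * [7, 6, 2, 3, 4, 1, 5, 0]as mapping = [0→7, 1→5, 2→6, 3→3, 4→1, 5→0, 6→2, 7→4]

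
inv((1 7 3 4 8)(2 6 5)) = (1 8 4 3 7)(2 5 6)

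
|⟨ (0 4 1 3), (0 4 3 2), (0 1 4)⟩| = 120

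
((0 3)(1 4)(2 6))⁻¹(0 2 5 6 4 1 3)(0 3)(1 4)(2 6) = (0 3 6 5 2 1 4)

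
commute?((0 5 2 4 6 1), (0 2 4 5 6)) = no:(0 5 2 4 6 1) * (0 2 4 5 6) = (0 6 1 2 5 4), (0 2 4 5 6) * (0 5 2 4 6 1) = (0 4 2 6 5 1)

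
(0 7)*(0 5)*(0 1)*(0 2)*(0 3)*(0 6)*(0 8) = (0 7 5 1 2 3 6 8)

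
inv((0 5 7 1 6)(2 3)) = (0 6 1 7 5)(2 3)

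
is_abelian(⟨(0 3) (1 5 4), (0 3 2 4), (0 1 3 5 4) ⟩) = no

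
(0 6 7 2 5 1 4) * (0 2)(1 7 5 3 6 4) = (0 4 2 3 6 5 7)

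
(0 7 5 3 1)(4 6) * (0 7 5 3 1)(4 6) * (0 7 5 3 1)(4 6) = (0 3 7 1 5)(4 6)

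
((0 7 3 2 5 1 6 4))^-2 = (0 6 5 3)(1 2 7 4)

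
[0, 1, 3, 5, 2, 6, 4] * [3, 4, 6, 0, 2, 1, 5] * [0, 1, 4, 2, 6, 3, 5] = [2, 6, 0, 1, 5, 3, 4]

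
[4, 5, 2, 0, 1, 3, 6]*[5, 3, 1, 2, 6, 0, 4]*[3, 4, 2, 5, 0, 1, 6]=[6, 3, 4, 1, 5, 2, 0]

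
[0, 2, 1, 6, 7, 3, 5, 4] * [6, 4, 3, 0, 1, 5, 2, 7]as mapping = [0→6, 1→3, 2→4, 3→2, 4→7, 5→0, 6→5, 7→1]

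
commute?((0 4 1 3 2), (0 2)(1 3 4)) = no:(0 4 1 3 2) * (0 2)(1 3 4) = (0 1 4 3), (0 2)(1 3 4) * (0 4 1 3 2) = (1 2 4 3)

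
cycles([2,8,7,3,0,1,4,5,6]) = (0 2 7 5 1 8 6 4)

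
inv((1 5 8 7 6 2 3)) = (1 3 2 6 7 8 5)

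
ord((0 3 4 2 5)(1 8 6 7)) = 20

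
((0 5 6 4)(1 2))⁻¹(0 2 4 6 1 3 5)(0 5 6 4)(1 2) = (0 4 2 3 6 5 1)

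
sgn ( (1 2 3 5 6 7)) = -1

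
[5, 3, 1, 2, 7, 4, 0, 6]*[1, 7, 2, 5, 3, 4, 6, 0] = [4, 5, 7, 2, 0, 3, 1, 6]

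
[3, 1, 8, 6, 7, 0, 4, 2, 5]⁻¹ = [5, 1, 7, 0, 6, 8, 3, 4, 2]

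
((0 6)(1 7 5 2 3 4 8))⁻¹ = (0 6)(1 8 4 3 2 5 7)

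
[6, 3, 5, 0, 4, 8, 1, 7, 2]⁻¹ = [3, 6, 8, 1, 4, 2, 0, 7, 5]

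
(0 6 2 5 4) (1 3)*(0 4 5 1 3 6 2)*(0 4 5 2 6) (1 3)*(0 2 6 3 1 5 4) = (0 3 5 6) (1 2) 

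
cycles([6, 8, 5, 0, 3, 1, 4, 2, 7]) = (0 6 4 3)(1 8 7 2 5)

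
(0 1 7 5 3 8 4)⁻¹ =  (0 4 8 3 5 7 1)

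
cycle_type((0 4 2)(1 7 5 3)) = 3.4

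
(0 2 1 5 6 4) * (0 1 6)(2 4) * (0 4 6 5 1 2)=(0 6)(2 5 4)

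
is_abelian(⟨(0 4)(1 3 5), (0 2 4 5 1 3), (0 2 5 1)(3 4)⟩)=no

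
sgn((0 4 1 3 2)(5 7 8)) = 1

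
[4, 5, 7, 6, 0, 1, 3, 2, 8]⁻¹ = [4, 5, 7, 6, 0, 1, 3, 2, 8]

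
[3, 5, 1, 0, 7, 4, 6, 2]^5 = [3, 1, 2, 0, 4, 5, 6, 7]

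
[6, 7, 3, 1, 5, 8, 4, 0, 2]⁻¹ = [7, 3, 8, 2, 6, 4, 0, 1, 5]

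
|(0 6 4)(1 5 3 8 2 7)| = 6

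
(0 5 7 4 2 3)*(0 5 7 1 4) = (0 7)(1 4 2 3 5)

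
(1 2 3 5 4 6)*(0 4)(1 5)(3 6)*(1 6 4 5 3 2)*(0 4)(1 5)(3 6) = (0 1 5 4 2)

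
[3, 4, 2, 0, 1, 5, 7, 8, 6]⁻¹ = [3, 4, 2, 0, 1, 5, 8, 6, 7]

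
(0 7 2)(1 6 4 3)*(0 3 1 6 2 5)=(0 7 5)(1 2 3 6 4)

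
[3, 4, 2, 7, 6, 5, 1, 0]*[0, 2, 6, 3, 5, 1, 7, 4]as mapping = [0→3, 1→5, 2→6, 3→4, 4→7, 5→1, 6→2, 7→0]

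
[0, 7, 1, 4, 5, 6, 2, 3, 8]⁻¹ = [0, 2, 6, 7, 3, 4, 5, 1, 8]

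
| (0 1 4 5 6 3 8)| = 7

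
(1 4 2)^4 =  (1 4 2)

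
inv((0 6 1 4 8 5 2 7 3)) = (0 3 7 2 5 8 4 1 6)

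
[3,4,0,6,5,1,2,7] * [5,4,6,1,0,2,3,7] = [1,0,5,3,2,4,6,7]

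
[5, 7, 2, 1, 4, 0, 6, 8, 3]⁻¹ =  [5, 3, 2, 8, 4, 0, 6, 1, 7]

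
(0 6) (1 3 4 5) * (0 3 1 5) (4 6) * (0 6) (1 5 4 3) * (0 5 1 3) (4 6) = (3 5 6) 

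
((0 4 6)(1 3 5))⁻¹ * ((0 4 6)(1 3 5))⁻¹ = (0 4 6)(1 3 5)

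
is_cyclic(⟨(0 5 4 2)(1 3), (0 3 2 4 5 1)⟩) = no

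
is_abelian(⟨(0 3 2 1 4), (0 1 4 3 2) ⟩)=no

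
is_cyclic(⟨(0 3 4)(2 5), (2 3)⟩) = no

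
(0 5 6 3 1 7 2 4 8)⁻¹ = (0 8 4 2 7 1 3 6 5)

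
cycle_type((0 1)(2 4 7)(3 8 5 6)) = 2.3.4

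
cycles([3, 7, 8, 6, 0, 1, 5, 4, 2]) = (0 3 6 5 1 7 4)(2 8)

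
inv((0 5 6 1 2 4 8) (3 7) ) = (0 8 4 2 1 6 5) (3 7) 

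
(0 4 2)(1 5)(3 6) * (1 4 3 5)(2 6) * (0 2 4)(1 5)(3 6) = (0 6 1 5)(3 4)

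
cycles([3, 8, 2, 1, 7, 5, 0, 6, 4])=(0 3 1 8 4 7 6)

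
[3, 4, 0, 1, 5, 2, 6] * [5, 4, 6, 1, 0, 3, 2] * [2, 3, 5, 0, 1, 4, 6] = [3, 2, 4, 1, 0, 6, 5] 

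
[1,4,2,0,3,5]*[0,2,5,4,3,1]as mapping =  [0→2,1→3,2→5,3→0,4→4,5→1]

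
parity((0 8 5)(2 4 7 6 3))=even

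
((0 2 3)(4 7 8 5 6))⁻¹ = (0 3 2)(4 6 5 8 7)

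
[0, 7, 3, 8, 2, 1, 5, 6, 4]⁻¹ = [0, 5, 4, 2, 8, 6, 7, 1, 3]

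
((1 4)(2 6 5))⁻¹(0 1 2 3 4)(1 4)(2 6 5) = (0 4 6 3 1)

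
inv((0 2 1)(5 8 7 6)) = (0 1 2)(5 6 7 8)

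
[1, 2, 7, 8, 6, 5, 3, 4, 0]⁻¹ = [8, 0, 1, 6, 7, 5, 4, 2, 3]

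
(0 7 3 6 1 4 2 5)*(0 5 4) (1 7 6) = (0 6 7 3 1) (2 4) 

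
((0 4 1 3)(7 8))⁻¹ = (0 3 1 4)(7 8)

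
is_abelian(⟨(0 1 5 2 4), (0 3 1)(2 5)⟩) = no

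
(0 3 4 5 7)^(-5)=()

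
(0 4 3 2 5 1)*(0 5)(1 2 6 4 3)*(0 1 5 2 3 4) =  (0 4 5 3 6)(1 2)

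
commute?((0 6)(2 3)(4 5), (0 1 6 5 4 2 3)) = no:(0 6)(2 3)(4 5) * (0 1 6 5 4 2 3) = (0 5 2)(1 6), (0 1 6 5 4 2 3) * (0 6)(2 3)(4 5) = (0 1)(3 6 4)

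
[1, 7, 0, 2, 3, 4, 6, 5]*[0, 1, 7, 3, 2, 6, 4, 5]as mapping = [0→1, 1→5, 2→0, 3→7, 4→3, 5→2, 6→4, 7→6]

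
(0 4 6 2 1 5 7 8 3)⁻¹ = (0 3 8 7 5 1 2 6 4)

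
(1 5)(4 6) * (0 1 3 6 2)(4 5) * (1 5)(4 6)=(0 5 3 4 2)(1 6)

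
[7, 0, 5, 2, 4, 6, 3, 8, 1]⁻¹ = [1, 8, 3, 6, 4, 2, 5, 0, 7]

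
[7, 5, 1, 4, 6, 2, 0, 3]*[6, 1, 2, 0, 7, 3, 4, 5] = [5, 3, 1, 7, 4, 2, 6, 0]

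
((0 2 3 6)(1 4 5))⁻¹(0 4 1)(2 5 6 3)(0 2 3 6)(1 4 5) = (0 6 3 1)(2 5 4)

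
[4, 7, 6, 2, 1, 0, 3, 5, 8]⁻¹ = [5, 4, 3, 6, 0, 7, 2, 1, 8]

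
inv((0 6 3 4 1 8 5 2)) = (0 2 5 8 1 4 3 6)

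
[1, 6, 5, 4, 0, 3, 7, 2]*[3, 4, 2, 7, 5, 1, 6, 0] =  [4, 6, 1, 5, 3, 7, 0, 2]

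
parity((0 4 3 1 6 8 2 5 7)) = even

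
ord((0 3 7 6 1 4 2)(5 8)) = 14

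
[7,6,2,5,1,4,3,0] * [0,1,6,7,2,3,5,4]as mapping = [0→4,1→5,2→6,3→3,4→1,5→2,6→7,7→0]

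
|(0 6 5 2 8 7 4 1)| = 8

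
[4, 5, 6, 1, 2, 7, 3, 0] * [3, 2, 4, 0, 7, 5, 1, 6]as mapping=[0→7, 1→5, 2→1, 3→2, 4→4, 5→6, 6→0, 7→3]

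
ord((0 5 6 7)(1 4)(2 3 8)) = 12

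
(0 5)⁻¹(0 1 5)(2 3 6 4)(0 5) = (0 5 1)(2 3 6 4)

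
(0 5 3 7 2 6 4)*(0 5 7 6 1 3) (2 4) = (0 7 4 5) (1 3 6 2) 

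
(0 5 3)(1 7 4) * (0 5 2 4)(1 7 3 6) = (0 2 4 7)(1 3 5 6)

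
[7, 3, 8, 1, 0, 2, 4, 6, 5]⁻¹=[4, 3, 5, 1, 6, 8, 7, 0, 2]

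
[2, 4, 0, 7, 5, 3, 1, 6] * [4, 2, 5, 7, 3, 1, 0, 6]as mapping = [0→5, 1→3, 2→4, 3→6, 4→1, 5→7, 6→2, 7→0]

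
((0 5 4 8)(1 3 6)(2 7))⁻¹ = (0 8 4 5)(1 6 3)(2 7)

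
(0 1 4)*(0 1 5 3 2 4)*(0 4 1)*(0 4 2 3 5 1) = (0 1 2)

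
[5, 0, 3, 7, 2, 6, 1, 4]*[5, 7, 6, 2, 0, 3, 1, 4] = [3, 5, 2, 4, 6, 1, 7, 0]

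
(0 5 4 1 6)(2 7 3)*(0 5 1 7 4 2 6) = (0 1)(2 4 7 3 6 5)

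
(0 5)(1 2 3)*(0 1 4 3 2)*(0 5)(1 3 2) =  (1 5 3 4 2)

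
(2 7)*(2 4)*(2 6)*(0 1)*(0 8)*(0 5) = (0 1 8 5)(2 7 4 6)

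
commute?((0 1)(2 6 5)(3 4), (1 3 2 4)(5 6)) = no:(0 1)(2 6 5)(3 4) * (1 3 2 4)(5 6) = (0 3 1)(2 5 4), (1 3 2 4)(5 6) * (0 1)(2 6 5)(3 4) = (0 1 4)(2 3 6)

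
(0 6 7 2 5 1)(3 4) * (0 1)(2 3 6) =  (0 2 5)(3 4 6 7)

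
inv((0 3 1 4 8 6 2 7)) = (0 7 2 6 8 4 1 3)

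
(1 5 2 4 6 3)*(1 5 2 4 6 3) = (1 2 6) (3 5 4) 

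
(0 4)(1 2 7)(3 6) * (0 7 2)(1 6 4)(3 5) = (0 1)(3 4 7 6 5)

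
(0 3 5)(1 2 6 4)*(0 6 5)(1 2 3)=(0 1 3)(2 5 6 4)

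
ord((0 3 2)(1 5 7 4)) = 12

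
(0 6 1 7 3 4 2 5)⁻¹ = (0 5 2 4 3 7 1 6)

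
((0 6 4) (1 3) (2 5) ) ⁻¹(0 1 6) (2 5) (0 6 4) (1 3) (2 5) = (2 5) (3 4 6) 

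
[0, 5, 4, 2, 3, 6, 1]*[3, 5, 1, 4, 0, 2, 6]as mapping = [0→3, 1→2, 2→0, 3→1, 4→4, 5→6, 6→5]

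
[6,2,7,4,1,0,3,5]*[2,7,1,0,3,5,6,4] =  [6,1,4,3,7,2,0,5]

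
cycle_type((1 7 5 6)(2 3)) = 2.4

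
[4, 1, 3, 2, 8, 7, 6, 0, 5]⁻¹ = [7, 1, 3, 2, 0, 8, 6, 5, 4]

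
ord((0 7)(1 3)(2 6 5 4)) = 4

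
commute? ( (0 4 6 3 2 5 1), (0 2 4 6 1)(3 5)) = no: (0 4 6 3 2 5 1) * (0 2 4 6 1)(3 5) = (0 6 5)(1 2 3 4), (0 2 4 6 1)(3 5) * (0 4 6 3 2 5 1) = (0 5 2 6)(1 4 3)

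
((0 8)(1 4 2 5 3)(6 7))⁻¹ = (0 8)(1 3 5 2 4)(6 7)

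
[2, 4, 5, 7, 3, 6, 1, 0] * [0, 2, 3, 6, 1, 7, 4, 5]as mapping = [0→3, 1→1, 2→7, 3→5, 4→6, 5→4, 6→2, 7→0]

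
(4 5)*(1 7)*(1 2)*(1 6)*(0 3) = (0 3)(1 7 2 6)(4 5)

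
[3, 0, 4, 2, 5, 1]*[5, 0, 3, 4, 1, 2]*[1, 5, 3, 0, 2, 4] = [2, 4, 5, 0, 3, 1]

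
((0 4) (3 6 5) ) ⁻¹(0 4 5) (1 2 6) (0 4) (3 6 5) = (0 3 4) (1 2 5) 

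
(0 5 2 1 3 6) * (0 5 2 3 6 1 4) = (0 2 4)(1 6 5 3)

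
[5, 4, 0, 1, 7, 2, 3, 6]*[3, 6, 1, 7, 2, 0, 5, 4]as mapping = [0→0, 1→2, 2→3, 3→6, 4→4, 5→1, 6→7, 7→5]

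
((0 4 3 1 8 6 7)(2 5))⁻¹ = (0 7 6 8 1 3 4)(2 5)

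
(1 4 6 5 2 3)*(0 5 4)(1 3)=(0 5 2 1)(4 6)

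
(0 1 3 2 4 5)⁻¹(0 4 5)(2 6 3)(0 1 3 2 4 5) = (0 1 5)(2 4 6)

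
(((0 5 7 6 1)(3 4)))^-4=(0 5 7 6 1)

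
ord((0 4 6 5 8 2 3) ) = 7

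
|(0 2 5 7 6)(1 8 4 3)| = 20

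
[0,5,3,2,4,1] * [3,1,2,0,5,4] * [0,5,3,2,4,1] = [2,4,0,3,1,5]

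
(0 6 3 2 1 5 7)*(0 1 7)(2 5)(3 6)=(0 3 5)(1 2 7)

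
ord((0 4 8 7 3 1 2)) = 7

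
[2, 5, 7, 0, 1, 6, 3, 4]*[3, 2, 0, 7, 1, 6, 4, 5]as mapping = [0→0, 1→6, 2→5, 3→3, 4→2, 5→4, 6→7, 7→1]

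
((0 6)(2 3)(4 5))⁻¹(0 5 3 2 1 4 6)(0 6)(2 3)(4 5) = (0 6 4 2 3 1 5)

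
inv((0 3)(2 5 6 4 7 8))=(0 3)(2 8 7 4 6 5)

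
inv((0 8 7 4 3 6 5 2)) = (0 2 5 6 3 4 7 8)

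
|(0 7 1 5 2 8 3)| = 7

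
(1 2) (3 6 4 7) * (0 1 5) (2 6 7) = (0 1 6 4 2 5) (3 7) 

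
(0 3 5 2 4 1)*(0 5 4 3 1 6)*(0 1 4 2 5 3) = (0 4 6 1 3 2)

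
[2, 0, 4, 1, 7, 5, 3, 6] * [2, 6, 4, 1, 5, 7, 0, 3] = [4, 2, 5, 6, 3, 7, 1, 0]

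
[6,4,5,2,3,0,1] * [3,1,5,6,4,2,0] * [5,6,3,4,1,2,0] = [5,1,3,2,0,4,6]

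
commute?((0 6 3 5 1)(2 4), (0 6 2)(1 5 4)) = no:(0 6 3 5 1)(2 4)*(0 6 2)(1 5 4) = (0 2 1 6 3 4), (0 6 2)(1 5 4)*(0 6 3 5 1)(2 4) = (0 3 5 2 6 4)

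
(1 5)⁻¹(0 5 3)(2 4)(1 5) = (0 1 3)(2 4)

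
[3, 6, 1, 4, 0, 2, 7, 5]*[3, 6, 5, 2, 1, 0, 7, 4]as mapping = [0→2, 1→7, 2→6, 3→1, 4→3, 5→5, 6→4, 7→0]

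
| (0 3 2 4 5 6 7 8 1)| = 9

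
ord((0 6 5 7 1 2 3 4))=8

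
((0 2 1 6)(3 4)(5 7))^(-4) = ()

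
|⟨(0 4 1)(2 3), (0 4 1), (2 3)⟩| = 6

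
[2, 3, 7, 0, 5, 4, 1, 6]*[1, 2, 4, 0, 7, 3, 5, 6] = [4, 0, 6, 1, 3, 7, 2, 5]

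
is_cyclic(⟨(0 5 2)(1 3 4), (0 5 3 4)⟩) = no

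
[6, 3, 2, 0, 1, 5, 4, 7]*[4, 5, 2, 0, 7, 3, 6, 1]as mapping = [0→6, 1→0, 2→2, 3→4, 4→5, 5→3, 6→7, 7→1]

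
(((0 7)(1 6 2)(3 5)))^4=(1 6 2)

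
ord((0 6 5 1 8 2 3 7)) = 8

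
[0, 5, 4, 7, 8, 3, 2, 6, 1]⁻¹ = [0, 8, 6, 5, 2, 1, 7, 3, 4]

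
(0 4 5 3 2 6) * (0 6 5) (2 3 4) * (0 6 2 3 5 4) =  (0 3 5) (2 4 6) 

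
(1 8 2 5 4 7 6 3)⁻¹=(1 3 6 7 4 5 2 8)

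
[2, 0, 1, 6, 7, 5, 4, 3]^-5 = [2, 0, 1, 7, 6, 5, 3, 4]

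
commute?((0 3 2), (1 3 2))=no:(0 3 2) * (1 3 2)=(0 2)(1 3), (1 3 2) * (0 3 2)=(0 3)(1 2)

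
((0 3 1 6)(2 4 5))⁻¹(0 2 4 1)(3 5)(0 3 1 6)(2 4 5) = (1 2)(3 4 5 6)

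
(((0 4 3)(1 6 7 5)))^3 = (1 5 7 6)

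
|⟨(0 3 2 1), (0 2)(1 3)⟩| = 4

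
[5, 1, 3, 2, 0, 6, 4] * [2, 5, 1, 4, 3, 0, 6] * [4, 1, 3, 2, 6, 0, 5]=[4, 0, 6, 1, 3, 5, 2]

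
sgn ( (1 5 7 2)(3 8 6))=-1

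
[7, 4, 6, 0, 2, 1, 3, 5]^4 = [4, 3, 7, 1, 0, 6, 5, 2]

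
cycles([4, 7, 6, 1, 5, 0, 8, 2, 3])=(0 4 5)(1 7 2 6 8 3)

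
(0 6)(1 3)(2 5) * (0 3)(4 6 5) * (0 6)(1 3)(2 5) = (0 2 4)(1 6)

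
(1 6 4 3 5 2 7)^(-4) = (1 3 7 4 2 6 5)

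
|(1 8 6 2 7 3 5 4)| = 8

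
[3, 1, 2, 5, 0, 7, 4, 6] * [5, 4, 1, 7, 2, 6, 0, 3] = [7, 4, 1, 6, 5, 3, 2, 0]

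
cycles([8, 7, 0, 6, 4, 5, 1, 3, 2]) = (0 8 2)(1 7 3 6)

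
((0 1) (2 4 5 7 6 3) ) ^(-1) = (0 1) (2 3 6 7 5 4) 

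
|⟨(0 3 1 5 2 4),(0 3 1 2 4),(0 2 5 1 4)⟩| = 720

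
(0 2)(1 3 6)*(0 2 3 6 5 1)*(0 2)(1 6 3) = (0 1 3 5 6 2)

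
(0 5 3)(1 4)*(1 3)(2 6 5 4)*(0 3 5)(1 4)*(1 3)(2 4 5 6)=(0 3 1 4 6)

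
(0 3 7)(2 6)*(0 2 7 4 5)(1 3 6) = (0 6 7 2 1 3 4 5)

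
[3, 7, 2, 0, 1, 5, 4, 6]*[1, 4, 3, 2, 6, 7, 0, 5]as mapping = [0→2, 1→5, 2→3, 3→1, 4→4, 5→7, 6→6, 7→0]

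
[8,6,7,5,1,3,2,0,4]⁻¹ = [7,4,6,5,8,3,1,2,0]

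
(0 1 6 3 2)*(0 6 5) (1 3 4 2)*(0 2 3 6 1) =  (0 6 4 3) (1 5 2) 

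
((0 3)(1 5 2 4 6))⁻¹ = (0 3)(1 6 4 2 5)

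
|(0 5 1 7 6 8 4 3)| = 8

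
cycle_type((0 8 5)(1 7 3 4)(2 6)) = 2.3.4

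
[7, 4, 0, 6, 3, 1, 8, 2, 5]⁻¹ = [2, 5, 7, 4, 1, 8, 3, 0, 6]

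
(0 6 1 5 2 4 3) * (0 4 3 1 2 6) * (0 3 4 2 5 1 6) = (0 3 2 4 6 5) 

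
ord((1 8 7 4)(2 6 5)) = 12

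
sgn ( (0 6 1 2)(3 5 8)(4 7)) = 1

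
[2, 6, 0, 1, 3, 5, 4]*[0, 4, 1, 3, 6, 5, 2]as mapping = [0→1, 1→2, 2→0, 3→4, 4→3, 5→5, 6→6]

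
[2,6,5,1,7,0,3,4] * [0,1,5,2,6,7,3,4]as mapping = [0→5,1→3,2→7,3→1,4→4,5→0,6→2,7→6]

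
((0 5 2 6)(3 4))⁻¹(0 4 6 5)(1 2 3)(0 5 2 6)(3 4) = (0 2 5 3)(1 6 4)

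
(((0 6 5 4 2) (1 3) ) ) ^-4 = (0 6 5 4 2) 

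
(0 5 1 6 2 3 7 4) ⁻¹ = (0 4 7 3 2 6 1 5) 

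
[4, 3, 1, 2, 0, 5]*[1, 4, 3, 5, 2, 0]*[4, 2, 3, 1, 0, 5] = [3, 5, 0, 1, 2, 4]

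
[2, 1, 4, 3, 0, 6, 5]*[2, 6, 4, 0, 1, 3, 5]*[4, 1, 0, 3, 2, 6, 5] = [2, 5, 1, 4, 0, 6, 3]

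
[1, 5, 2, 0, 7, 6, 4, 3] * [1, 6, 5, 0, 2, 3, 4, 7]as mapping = [0→6, 1→3, 2→5, 3→1, 4→7, 5→4, 6→2, 7→0]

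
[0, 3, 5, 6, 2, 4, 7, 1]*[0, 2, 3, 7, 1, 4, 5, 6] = [0, 7, 4, 5, 3, 1, 6, 2]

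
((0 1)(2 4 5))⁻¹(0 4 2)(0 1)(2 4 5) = (1 5 4)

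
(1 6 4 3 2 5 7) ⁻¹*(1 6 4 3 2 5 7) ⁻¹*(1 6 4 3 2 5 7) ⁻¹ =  (1 2 6 5 4 7 3) 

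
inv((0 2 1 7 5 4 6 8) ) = (0 8 6 4 5 7 1 2) 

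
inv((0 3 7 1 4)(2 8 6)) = (0 4 1 7 3)(2 6 8)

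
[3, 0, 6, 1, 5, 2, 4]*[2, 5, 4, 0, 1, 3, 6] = [0, 2, 6, 5, 3, 4, 1]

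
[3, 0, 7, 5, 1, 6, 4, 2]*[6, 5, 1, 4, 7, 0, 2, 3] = [4, 6, 3, 0, 5, 2, 7, 1]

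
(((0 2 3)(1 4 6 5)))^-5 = (0 2 3)(1 5 6 4)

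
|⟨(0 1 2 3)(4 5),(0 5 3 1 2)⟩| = 360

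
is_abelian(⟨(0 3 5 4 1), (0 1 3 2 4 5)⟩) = no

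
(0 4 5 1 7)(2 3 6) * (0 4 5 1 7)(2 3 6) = (0 5 7 4 1)(2 6 3)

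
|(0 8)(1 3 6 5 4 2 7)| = 14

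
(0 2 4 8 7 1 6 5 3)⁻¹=(0 3 5 6 1 7 8 4 2)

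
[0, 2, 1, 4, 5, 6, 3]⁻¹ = [0, 2, 1, 6, 3, 4, 5]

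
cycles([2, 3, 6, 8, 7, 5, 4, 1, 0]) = (0 2 6 4 7 1 3 8)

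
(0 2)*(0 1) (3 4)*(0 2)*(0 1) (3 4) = (0 1 2) 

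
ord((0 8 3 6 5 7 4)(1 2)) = 14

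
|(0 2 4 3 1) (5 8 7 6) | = 20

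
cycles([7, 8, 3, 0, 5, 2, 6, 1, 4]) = (0 7 1 8 4 5 2 3)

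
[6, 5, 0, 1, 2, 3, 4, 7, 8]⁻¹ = [2, 3, 4, 5, 6, 1, 0, 7, 8]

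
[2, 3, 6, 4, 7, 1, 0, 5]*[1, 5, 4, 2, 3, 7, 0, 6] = [4, 2, 0, 3, 6, 5, 1, 7]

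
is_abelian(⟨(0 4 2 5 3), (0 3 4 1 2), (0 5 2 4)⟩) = no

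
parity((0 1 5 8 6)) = even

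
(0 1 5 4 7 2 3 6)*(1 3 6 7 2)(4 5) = (0 3 7 1 4 2 6)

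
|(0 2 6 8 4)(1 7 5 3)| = 20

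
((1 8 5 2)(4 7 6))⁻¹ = (1 2 5 8)(4 6 7)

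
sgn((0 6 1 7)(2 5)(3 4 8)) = 1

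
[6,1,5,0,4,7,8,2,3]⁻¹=[3,1,7,8,4,2,0,5,6]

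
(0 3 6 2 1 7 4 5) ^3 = (0 2 4 3 1 5 6 7) 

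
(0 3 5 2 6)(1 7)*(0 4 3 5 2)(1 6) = (0 5)(1 7 6 4 3 2)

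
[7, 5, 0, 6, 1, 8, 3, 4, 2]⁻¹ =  [2, 4, 8, 6, 7, 1, 3, 0, 5]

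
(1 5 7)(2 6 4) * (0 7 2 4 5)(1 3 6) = (0 7 3 6 5 2 1)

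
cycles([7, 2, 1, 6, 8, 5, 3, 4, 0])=(0 7 4 8)(1 2)(3 6)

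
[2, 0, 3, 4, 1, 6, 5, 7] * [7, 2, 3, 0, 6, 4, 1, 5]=[3, 7, 0, 6, 2, 1, 4, 5]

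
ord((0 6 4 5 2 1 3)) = 7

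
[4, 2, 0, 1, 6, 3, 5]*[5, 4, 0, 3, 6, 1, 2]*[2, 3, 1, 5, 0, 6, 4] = [4, 2, 6, 0, 1, 5, 3]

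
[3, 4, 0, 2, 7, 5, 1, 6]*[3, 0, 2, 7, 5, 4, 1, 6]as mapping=[0→7, 1→5, 2→3, 3→2, 4→6, 5→4, 6→0, 7→1]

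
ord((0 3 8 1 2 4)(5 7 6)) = 6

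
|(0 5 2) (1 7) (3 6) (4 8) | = 6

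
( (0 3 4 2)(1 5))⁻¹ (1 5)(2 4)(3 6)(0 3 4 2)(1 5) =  (0 2)(1 5)(4 6)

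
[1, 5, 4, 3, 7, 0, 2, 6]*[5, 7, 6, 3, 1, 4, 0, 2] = [7, 4, 1, 3, 2, 5, 6, 0]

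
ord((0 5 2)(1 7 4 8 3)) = 15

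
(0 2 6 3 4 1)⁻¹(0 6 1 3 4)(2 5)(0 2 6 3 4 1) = (0 4 1 2 3)(5 6)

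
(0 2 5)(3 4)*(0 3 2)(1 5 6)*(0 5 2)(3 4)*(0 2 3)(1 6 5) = (0 1 3)(2 5 4)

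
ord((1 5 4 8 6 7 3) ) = 7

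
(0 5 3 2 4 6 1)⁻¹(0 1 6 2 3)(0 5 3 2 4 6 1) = (0 1 4 2 5)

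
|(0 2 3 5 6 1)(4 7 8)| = 6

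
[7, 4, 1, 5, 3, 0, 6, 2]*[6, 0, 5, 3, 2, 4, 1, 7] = [7, 2, 0, 4, 3, 6, 1, 5]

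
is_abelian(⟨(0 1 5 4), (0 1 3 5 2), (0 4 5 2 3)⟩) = no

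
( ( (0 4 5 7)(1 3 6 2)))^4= ()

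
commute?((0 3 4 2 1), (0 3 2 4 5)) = no:(0 3 4 2 1) * (0 3 2 4 5) = (0 2 1 3 5), (0 3 2 4 5) * (0 3 4 2 1) = (0 4 5 3 1)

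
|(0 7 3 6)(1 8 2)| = 12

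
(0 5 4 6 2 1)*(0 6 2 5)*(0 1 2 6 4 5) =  (0 1 4 6)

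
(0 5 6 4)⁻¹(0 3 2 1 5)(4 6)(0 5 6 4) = (0 4)(1 6 5 3 2)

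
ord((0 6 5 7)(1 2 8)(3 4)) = 12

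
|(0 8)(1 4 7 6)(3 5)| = 4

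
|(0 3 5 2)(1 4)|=4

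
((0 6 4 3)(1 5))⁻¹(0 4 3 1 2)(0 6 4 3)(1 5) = (0 5 2 6 3)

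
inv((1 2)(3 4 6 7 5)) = (1 2)(3 5 7 6 4)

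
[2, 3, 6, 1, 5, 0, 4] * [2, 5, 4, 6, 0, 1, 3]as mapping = [0→4, 1→6, 2→3, 3→5, 4→1, 5→2, 6→0]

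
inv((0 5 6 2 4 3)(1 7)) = (0 3 4 2 6 5)(1 7)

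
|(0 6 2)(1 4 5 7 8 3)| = 6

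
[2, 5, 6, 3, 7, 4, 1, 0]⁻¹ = [7, 6, 0, 3, 5, 1, 2, 4]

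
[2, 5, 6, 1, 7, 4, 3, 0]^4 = [1, 0, 5, 7, 6, 2, 4, 3]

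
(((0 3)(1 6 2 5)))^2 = (1 2)(5 6)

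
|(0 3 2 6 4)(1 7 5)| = 15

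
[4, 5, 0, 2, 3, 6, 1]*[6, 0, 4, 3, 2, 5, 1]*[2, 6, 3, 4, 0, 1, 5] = [3, 1, 5, 0, 4, 6, 2]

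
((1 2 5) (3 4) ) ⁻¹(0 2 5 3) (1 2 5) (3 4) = (0 5 1 4) 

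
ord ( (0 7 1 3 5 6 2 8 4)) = 9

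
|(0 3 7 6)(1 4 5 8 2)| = 20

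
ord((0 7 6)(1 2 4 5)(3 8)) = 12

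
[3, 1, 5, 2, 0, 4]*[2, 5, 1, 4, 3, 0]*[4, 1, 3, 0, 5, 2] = [5, 2, 4, 1, 3, 0]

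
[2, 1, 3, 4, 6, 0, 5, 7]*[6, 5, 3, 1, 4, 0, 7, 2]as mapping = [0→3, 1→5, 2→1, 3→4, 4→7, 5→6, 6→0, 7→2]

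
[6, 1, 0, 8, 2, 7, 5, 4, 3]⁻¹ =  [2, 1, 4, 8, 7, 6, 0, 5, 3]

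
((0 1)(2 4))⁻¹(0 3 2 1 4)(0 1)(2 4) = (0 2 1 3 4)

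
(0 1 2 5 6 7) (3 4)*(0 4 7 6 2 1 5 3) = (0 5 2 3 7 4) 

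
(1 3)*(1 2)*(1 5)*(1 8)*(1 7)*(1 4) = (1 3 2 5 8 7 4)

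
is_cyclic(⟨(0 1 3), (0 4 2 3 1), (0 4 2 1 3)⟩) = no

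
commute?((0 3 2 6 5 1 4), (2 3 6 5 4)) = no:(0 3 2 6 5 1 4) * (2 3 6 5 4) = (0 6 4)(1 2 5), (2 3 6 5 4) * (0 3 2 6 5 1 4) = (0 3 5)(1 4 6)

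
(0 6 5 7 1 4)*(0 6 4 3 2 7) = (0 4 6 5)(1 3 2 7)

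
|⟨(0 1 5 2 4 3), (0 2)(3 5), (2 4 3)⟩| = 720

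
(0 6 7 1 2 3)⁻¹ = (0 3 2 1 7 6)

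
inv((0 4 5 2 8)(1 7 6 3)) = (0 8 2 5 4)(1 3 6 7)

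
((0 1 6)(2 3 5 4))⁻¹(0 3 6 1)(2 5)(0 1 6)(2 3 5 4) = (0 6 1 5)(3 4)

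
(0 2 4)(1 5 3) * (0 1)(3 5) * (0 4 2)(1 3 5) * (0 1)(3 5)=(0 1 3 4 5)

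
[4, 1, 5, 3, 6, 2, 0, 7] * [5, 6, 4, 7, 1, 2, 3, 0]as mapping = [0→1, 1→6, 2→2, 3→7, 4→3, 5→4, 6→5, 7→0]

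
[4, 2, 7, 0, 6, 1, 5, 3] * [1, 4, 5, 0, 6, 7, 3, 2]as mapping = [0→6, 1→5, 2→2, 3→1, 4→3, 5→4, 6→7, 7→0]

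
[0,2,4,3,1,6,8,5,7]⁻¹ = [0,4,1,3,2,7,5,8,6]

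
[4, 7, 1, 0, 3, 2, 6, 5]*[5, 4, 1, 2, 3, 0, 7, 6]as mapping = [0→3, 1→6, 2→4, 3→5, 4→2, 5→1, 6→7, 7→0]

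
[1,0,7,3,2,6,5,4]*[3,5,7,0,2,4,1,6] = [5,3,6,0,7,1,4,2]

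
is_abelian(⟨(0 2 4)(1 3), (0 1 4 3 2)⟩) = no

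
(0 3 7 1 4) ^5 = () 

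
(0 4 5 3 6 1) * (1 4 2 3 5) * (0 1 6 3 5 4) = (0 2 5 4 6) 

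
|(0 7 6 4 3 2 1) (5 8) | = 14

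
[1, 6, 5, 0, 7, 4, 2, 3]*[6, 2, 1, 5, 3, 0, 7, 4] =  [2, 7, 0, 6, 4, 3, 1, 5]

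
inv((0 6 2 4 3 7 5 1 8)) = (0 8 1 5 7 3 4 2 6)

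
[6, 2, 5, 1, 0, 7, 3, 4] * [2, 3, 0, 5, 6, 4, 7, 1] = [7, 0, 4, 3, 2, 1, 5, 6]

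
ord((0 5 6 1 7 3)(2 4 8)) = 6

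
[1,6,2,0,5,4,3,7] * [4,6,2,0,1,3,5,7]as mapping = [0→6,1→5,2→2,3→4,4→3,5→1,6→0,7→7]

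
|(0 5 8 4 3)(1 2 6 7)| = 20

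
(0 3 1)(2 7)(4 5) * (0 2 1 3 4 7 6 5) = (0 4)(1 2 6 5 7)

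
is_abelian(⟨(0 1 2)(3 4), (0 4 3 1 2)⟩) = no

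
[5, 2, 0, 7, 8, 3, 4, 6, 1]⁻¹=[2, 8, 1, 5, 6, 0, 7, 3, 4]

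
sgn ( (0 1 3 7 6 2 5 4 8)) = 1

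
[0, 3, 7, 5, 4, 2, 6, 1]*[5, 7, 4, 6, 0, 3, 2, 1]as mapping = [0→5, 1→6, 2→1, 3→3, 4→0, 5→4, 6→2, 7→7]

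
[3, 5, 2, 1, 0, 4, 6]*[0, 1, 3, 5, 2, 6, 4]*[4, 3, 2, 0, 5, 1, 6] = [1, 6, 0, 3, 4, 2, 5]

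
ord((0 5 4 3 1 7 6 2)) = 8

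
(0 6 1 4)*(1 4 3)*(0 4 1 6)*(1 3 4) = (1 4)(3 6)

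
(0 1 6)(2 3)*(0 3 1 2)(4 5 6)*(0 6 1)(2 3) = (0 3 6 2)(1 4 5)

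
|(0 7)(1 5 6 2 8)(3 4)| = 10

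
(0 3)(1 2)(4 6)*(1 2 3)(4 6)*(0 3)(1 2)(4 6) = (0 2 1)(4 6)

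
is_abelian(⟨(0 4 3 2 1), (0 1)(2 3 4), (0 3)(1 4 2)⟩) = no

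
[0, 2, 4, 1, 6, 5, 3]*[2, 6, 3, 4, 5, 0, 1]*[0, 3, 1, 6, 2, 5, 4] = [1, 6, 5, 4, 3, 0, 2]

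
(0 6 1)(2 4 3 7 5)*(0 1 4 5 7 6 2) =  (0 2 5)(3 6 4)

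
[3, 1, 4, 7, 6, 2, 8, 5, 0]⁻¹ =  [8, 1, 5, 0, 2, 7, 4, 3, 6]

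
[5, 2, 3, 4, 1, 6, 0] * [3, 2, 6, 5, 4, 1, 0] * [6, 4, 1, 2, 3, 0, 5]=[4, 5, 0, 3, 1, 6, 2]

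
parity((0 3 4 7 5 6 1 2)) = odd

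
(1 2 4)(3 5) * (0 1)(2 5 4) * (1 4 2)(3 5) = (0 4)(1 3 2)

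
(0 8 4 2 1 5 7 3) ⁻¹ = (0 3 7 5 1 2 4 8) 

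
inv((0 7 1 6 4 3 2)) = (0 2 3 4 6 1 7)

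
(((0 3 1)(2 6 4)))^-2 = (0 3 1)(2 6 4)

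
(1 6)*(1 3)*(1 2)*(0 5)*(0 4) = (0 5 4)(1 6 3 2)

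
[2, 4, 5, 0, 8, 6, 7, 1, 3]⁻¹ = [3, 7, 0, 8, 1, 2, 5, 6, 4]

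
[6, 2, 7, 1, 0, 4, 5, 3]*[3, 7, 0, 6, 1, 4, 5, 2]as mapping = [0→5, 1→0, 2→2, 3→7, 4→3, 5→1, 6→4, 7→6]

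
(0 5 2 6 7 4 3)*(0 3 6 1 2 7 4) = (0 5 7)(1 2)(4 6)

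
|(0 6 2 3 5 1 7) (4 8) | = 14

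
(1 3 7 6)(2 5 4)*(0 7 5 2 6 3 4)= (0 7 3 5)(1 4 6)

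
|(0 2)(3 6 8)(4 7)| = 6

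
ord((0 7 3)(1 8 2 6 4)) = 15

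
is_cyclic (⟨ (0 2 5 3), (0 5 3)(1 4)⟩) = no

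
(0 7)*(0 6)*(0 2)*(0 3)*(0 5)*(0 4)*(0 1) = (0 7 6 2 3 5 4 1)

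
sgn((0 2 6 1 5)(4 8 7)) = 1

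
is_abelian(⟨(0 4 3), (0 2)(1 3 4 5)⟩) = no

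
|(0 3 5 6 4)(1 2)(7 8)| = 10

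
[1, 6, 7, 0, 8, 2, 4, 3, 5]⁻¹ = [3, 0, 5, 7, 6, 8, 1, 2, 4]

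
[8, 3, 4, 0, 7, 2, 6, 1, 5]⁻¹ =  [3, 7, 5, 1, 2, 8, 6, 4, 0]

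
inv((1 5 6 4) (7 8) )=(1 4 6 5) (7 8) 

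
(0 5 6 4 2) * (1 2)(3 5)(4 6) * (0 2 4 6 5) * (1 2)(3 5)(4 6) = (0 5 4 2 1 6 3)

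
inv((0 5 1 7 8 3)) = (0 3 8 7 1 5)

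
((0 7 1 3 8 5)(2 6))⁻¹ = (0 5 8 3 1 7)(2 6)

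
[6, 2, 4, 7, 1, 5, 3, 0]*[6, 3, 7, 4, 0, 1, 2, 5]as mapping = [0→2, 1→7, 2→0, 3→5, 4→3, 5→1, 6→4, 7→6]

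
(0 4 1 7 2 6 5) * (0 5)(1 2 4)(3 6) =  (0 1 7 4 2 3 6)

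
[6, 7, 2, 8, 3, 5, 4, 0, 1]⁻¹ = [7, 8, 2, 4, 6, 5, 0, 1, 3]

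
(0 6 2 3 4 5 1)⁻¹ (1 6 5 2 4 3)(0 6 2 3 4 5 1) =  (0 2 1 3 5 4)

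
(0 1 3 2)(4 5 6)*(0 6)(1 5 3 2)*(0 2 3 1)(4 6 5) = (0 4 1 3)(2 5)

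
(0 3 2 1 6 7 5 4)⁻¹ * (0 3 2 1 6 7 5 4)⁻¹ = (0 5 6 2)(1 3 4 7)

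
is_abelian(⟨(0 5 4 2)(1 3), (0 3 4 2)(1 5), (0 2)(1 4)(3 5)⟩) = no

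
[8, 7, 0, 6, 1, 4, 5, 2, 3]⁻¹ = [2, 4, 7, 8, 5, 6, 3, 1, 0]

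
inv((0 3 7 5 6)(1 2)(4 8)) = (0 6 5 7 3)(1 2)(4 8)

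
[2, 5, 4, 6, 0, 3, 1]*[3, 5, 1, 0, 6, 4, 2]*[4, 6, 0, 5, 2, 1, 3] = [6, 2, 3, 0, 5, 4, 1]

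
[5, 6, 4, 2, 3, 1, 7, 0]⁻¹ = [7, 5, 3, 4, 2, 0, 1, 6]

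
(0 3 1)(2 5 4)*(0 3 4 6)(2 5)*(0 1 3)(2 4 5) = (0 5 6 1)(2 4)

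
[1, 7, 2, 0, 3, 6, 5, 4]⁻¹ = [3, 0, 2, 4, 7, 6, 5, 1]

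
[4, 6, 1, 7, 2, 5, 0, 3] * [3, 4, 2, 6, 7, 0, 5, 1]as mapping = [0→7, 1→5, 2→4, 3→1, 4→2, 5→0, 6→3, 7→6]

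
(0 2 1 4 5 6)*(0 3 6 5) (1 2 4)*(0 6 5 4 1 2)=(0 1 2) (3 5 4 6) 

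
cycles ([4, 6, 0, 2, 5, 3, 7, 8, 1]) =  (0 4 5 3 2)(1 6 7 8)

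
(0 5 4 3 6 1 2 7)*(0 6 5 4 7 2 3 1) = (0 4 1 3 5 7 6)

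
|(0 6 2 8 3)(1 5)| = 10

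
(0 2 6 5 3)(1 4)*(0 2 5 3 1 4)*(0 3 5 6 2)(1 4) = (0 6 5 4 1 3)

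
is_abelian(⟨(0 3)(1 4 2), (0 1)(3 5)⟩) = no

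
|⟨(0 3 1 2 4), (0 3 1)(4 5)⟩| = 720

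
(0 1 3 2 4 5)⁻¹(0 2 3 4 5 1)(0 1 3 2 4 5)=(0 3 1 4 2 5)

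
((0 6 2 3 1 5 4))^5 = (0 5 3 6 4 1 2)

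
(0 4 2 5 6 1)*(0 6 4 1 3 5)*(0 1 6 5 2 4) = (0 6 3 2 1 5)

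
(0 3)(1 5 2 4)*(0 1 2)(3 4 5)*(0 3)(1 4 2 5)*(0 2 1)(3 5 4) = (0 1 2)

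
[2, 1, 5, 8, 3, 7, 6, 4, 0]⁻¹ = [8, 1, 0, 4, 7, 2, 6, 5, 3]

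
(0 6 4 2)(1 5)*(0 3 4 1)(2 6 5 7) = (0 5)(1 7 2 3 4 6)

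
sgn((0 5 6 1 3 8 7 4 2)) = 1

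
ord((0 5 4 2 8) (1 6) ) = 10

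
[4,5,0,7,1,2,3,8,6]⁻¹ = [2,4,5,6,0,1,8,3,7]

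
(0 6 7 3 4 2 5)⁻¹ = (0 5 2 4 3 7 6)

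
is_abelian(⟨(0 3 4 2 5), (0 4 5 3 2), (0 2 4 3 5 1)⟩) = no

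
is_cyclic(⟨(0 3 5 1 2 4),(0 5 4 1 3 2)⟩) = no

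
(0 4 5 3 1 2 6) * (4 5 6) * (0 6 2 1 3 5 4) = (0 4 2)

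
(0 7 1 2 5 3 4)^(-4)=(0 2 4 1 3 7 5)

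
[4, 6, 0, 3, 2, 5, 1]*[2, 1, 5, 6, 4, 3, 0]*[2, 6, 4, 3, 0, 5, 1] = [0, 2, 4, 1, 5, 3, 6]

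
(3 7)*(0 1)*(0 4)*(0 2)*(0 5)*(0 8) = (0 1 4 2 5 8)(3 7)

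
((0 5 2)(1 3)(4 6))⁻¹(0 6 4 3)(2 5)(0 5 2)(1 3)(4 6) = (0 2)(1 5 4 6)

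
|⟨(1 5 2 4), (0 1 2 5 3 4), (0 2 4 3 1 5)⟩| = 720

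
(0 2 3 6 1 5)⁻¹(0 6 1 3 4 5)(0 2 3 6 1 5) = (0 2 1 5 6 4)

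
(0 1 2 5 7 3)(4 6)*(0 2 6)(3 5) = (0 1 6 4)(2 3)(5 7)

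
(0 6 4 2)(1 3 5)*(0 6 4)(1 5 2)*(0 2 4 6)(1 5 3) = (0 6 2)(3 4 5)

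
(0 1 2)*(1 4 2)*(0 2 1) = (0 4 1)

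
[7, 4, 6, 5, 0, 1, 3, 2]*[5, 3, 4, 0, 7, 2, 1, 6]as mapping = [0→6, 1→7, 2→1, 3→2, 4→5, 5→3, 6→0, 7→4]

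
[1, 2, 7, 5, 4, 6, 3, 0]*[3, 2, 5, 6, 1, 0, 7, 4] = [2, 5, 4, 0, 1, 7, 6, 3]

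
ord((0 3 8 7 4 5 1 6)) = 8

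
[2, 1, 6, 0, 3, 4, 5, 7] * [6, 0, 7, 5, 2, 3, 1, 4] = [7, 0, 1, 6, 5, 2, 3, 4]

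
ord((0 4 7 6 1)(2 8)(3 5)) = 10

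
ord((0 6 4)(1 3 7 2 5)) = 15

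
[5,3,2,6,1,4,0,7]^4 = [3,5,2,4,0,6,1,7]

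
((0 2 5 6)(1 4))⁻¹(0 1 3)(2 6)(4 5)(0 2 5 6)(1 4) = (0 5)(1 6)(2 4 3)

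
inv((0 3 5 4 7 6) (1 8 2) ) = (0 6 7 4 5 3) (1 2 8) 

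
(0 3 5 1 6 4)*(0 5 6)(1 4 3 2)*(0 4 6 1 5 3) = (0 2 5 6)(1 4 3)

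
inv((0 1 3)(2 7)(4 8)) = (0 3 1)(2 7)(4 8)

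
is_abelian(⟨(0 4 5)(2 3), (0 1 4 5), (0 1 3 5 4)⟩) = no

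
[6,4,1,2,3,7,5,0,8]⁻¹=[7,2,3,4,1,6,0,5,8]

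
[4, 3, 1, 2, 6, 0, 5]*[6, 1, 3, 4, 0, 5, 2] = [0, 4, 1, 3, 2, 6, 5]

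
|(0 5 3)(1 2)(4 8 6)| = 6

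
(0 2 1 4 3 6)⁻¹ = (0 6 3 4 1 2)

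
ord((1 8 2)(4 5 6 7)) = 12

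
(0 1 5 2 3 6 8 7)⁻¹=(0 7 8 6 3 2 5 1)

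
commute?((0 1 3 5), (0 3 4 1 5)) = no:(0 1 3 5)*(0 3 4 1 5) = (0 5 3)(1 4), (0 3 4 1 5)*(0 1 3 5) = (0 5 1)(3 4)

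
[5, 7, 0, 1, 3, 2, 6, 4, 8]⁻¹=[2, 3, 5, 4, 7, 0, 6, 1, 8]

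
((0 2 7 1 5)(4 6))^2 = (0 7 5 2 1)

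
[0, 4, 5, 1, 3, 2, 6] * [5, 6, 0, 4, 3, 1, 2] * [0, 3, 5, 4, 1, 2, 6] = [2, 4, 3, 6, 1, 0, 5]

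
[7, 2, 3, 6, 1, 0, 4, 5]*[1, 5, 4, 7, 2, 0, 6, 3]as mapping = [0→3, 1→4, 2→7, 3→6, 4→5, 5→1, 6→2, 7→0]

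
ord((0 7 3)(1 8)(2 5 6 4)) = 12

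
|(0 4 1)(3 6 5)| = 3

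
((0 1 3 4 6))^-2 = (0 4 1 6 3)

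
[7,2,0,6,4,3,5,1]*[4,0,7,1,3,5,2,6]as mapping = [0→6,1→7,2→4,3→2,4→3,5→1,6→5,7→0]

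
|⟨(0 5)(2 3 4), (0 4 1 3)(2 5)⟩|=72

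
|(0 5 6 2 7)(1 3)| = 10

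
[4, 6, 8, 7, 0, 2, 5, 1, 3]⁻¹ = [4, 7, 5, 8, 0, 6, 1, 3, 2]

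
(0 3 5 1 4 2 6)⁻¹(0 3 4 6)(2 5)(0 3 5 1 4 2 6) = (0 3 5 2)(1 6)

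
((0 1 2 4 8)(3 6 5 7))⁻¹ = (0 8 4 2 1)(3 7 5 6)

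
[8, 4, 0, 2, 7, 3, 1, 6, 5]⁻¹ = [2, 6, 3, 5, 1, 8, 7, 4, 0]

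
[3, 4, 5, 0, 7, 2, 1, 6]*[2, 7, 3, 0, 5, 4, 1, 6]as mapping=[0→0, 1→5, 2→4, 3→2, 4→6, 5→3, 6→7, 7→1]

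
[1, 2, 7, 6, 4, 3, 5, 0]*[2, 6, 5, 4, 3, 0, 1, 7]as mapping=[0→6, 1→5, 2→7, 3→1, 4→3, 5→4, 6→0, 7→2]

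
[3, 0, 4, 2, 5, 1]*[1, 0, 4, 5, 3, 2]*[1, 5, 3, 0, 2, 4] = [4, 5, 0, 2, 3, 1]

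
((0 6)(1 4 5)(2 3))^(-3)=(0 6)(2 3)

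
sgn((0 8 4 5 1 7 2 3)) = -1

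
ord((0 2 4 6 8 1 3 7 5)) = 9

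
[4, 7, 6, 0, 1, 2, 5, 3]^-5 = [0, 1, 6, 3, 4, 2, 5, 7]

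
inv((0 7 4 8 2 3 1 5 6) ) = (0 6 5 1 3 2 8 4 7) 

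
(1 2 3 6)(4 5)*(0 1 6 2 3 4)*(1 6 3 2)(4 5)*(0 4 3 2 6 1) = (0 1 6 2 5 4 3)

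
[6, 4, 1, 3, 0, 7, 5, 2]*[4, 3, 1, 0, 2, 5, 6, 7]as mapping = [0→6, 1→2, 2→3, 3→0, 4→4, 5→7, 6→5, 7→1]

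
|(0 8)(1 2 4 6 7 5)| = 6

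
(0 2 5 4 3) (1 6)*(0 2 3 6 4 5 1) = (0 3 2 1 4 6) 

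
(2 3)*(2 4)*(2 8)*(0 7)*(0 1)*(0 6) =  (0 7 1 6) (2 3 4 8) 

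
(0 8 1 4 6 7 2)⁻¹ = (0 2 7 6 4 1 8)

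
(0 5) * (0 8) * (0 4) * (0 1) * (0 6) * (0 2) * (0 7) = (0 5 8 4 1 6 2 7)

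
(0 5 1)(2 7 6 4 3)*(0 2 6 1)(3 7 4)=(0 5)(1 2 4 7)(3 6)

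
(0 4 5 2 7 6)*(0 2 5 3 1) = (0 4 3 1)(2 7 6)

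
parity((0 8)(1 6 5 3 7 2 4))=odd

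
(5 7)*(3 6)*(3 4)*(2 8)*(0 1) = (0 1)(2 8)(3 6 4)(5 7)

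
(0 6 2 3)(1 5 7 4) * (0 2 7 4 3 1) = (0 6 7 3 2 1 5 4)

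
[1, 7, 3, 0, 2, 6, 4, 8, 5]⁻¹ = [3, 0, 4, 2, 6, 8, 5, 1, 7]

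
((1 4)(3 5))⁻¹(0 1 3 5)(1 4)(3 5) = (0 4 5 3)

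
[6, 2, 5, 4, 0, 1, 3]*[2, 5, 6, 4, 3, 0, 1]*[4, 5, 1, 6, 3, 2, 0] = [5, 0, 4, 6, 1, 2, 3]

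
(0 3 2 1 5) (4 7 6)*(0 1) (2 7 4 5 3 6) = (0 6 5 1 3 7 2) 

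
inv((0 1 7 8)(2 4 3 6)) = (0 8 7 1)(2 6 3 4)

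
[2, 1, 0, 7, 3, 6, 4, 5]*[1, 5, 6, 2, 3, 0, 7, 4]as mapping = [0→6, 1→5, 2→1, 3→4, 4→2, 5→7, 6→3, 7→0]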